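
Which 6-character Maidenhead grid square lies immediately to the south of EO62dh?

EO62dg

Latitude subsquare h = 7; −1 → 6 = g.
The longitude characters are unchanged.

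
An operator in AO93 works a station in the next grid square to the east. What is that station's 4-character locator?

Longitude square 9; +1 → 10, wraps to 0, carry into field.
Longitude field A = 0; +1 → 1 = B.
The latitude characters are unchanged.

BO03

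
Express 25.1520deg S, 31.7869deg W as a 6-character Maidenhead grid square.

HG44cu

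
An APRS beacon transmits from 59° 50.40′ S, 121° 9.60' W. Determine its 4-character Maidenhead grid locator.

CD90

Offset from 180°W / 90°S: lon 58.84°, lat 30.16°.
Field: 58.84/20 → 2 → C, 30.16/10 → 3 → D; chars CD.
Square: 18.84/2 → 9, 0.16/1 → 0; chars 90.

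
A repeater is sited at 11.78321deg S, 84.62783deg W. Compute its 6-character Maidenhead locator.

EH78qf

Offset from 180°W / 90°S: lon 95.3722°, lat 78.2168°.
Field (20°×10°, letters A–R): 95.3722/20 → 4 → E, 78.2168/10 → 7 → H; chars EH.
Square (2°×1°, digits 0–9): 15.3722/2 → 7, 8.2168/1 → 8; chars 78.
Subsquare (5′×2.5′, letters a–x): 1.3722/0.0833333 → 16 → q, 0.2168/0.0416667 → 5 → f; chars qf.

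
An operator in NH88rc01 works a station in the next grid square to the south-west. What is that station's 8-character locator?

NH88qc90

Longitude extended square 0; −1 → -1, wraps to 9, carry into subsquare.
Longitude subsquare r = 17; −1 → 16 = q.
Latitude extended square 1; −1 → 0.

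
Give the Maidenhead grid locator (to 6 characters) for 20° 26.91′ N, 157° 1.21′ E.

Offset from 180°W / 90°S: lon 337.0202°, lat 110.4485°.
Field: 337.0202/20 → 16 → Q, 110.4485/10 → 11 → L; chars QL.
Square: 17.0202/2 → 8, 0.4485/1 → 0; chars 80.
Subsquare: 1.0202/0.0833333 → 12 → m, 0.4485/0.0416667 → 10 → k; chars mk.

QL80mk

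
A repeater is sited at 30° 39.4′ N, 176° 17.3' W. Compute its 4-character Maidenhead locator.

Add 180° to longitude and 90° to latitude: 3.71, 120.66.
Field: 3.71/20 → 0 → A, 120.66/10 → 12 → M; chars AM.
Square: 3.71/2 → 1, 0.66/1 → 0; chars 10.

AM10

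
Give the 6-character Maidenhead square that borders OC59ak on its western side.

OC49xk

Longitude subsquare a = 0; −1 → -1, wraps to 23 = x, carry into square.
Longitude square 5; −1 → 4.
The latitude characters are unchanged.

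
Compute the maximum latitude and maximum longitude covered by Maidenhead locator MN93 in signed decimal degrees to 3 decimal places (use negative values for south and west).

44.000, 80.000

Field M=12, N=13: +12·20° lon, +13·10° lat → SW at lon 60°, lat 40°.
Square 9, 3: +9·2° lon, +3·1° lat → SW at lon 78°, lat 43°.
Cell spans 2° lon × 1° lat. NE corner is SW corner plus one full cell.
latitude 44.000, longitude 80.000.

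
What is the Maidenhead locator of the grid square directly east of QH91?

Longitude square 9; +1 → 10, wraps to 0, carry into field.
Longitude field Q = 16; +1 → 17 = R.
The latitude characters are unchanged.

RH01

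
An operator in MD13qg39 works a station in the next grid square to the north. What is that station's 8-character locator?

MD13qh30

Latitude extended square 9; +1 → 10, wraps to 0, carry into subsquare.
Latitude subsquare g = 6; +1 → 7 = h.
The longitude characters are unchanged.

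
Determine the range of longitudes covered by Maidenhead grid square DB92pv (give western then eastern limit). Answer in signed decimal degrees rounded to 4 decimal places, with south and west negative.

Field D=3, B=1: +3·20° lon, +1·10° lat → SW at lon -120°, lat -80°.
Square 9, 2: +9·2° lon, +2·1° lat → SW at lon -102°, lat -78°.
Subsquare p=15, v=21: +15·0.0833333° lon, +21·0.0416667° lat → SW at lon -100.75°, lat -77.125°.
Cell spans 0.0833333° lon × 0.0416667° lat.
west -100.7500, east -100.6667.

-100.7500, -100.6667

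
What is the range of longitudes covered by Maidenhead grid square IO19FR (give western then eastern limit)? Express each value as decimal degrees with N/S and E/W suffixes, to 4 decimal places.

Field I=8, O=14: +8·20° lon, +14·10° lat → SW at lon -20°, lat 50°.
Square 1, 9: +1·2° lon, +9·1° lat → SW at lon -18°, lat 59°.
Subsquare f=5, r=17: +5·0.0833333° lon, +17·0.0416667° lat → SW at lon -17.5833°, lat 59.7083°.
Cell spans 0.0833333° lon × 0.0416667° lat.
west 17.5833° W, east 17.5000° W.

17.5833° W, 17.5000° W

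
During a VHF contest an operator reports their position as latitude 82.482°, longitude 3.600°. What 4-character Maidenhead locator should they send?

Offset from 180°W / 90°S: lon 183.60°, lat 172.48°.
Field (20°×10°, letters A–R): lon ⌊183.60/20⌋ = 9 → J; lat ⌊172.48/10⌋ = 17 → R.
Square (2°×1°, digits 0–9): lon ⌊3.60/2⌋ = 1; lat ⌊2.48/1⌋ = 2.

JR12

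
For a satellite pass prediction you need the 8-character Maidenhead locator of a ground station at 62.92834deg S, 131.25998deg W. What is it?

CC47ib87

Shift to the Maidenhead origin (180°W, 90°S): lon 48.74002, lat 27.07166.
Field: 48.74002/20 → 2 → C, 27.07166/10 → 2 → C; chars CC.
Square: 8.74002/2 → 4, 7.07166/1 → 7; chars 47.
Subsquare: 0.74002/0.0833333 → 8 → i, 0.07166/0.0416667 → 1 → b; chars ib.
Extended square: 0.07335/0.00833333 → 8, 0.02999/0.00416667 → 7; chars 87.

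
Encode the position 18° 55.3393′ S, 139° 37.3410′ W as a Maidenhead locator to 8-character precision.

CH01eb58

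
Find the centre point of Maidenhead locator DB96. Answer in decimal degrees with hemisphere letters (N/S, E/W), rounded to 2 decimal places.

73.50° S, 101.00° W

Field D=3, B=1: +3·20° lon, +1·10° lat → SW at lon -120°, lat -80°.
Square 9, 6: +9·2° lon, +6·1° lat → SW at lon -102°, lat -74°.
Cell spans 2° lon × 1° lat. Centre is SW corner plus half of each.
latitude 73.50° S, longitude 101.00° W.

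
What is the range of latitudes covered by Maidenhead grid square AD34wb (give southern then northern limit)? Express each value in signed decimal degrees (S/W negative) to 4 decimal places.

Field A=0, D=3: +0·20° lon, +3·10° lat → SW at lon -180°, lat -60°.
Square 3, 4: +3·2° lon, +4·1° lat → SW at lon -174°, lat -56°.
Subsquare w=22, b=1: +22·0.0833333° lon, +1·0.0416667° lat → SW at lon -172.167°, lat -55.9583°.
Cell spans 0.0833333° lon × 0.0416667° lat.
south -55.9583, north -55.9167.

-55.9583, -55.9167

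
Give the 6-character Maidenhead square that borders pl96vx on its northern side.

PL97va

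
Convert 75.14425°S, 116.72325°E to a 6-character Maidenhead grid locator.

Shift to the Maidenhead origin (180°W, 90°S): lon 296.7233, lat 14.8558.
Field (20°×10°, letters A–R): 296.7233/20 → 14 → O, 14.8558/10 → 1 → B; chars OB.
Square (2°×1°, digits 0–9): 16.7233/2 → 8, 4.8558/1 → 4; chars 84.
Subsquare (5′×2.5′, letters a–x): 0.7233/0.0833333 → 8 → i, 0.8558/0.0416667 → 20 → u; chars iu.

OB84iu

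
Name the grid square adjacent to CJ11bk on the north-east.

Longitude subsquare b = 1; +1 → 2 = c.
Latitude subsquare k = 10; +1 → 11 = l.

CJ11cl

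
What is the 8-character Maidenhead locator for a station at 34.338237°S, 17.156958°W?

IF15kp18

Offset from 180°W / 90°S: lon 162.84304°, lat 55.66176°.
Field (20°×10°, letters A–R): 162.84304/20 → 8 → I, 55.66176/10 → 5 → F; chars IF.
Square (2°×1°, digits 0–9): 2.84304/2 → 1, 5.66176/1 → 5; chars 15.
Subsquare (5′×2.5′, letters a–x): 0.84304/0.0833333 → 10 → k, 0.66176/0.0416667 → 15 → p; chars kp.
Extended square (30″×15″, digits 0–9): 0.00971/0.00833333 → 1, 0.03676/0.00416667 → 8; chars 18.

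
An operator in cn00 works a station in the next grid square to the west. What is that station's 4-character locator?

BN90

Longitude square 0; −1 → -1, wraps to 9, carry into field.
Longitude field C = 2; −1 → 1 = B.
The latitude characters are unchanged.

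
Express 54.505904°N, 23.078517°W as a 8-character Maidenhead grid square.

Offset from 180°W / 90°S: lon 156.92148°, lat 144.50590°.
Field: 156.92148/20 → 7 → H, 144.50590/10 → 14 → O; chars HO.
Square: 16.92148/2 → 8, 4.50590/1 → 4; chars 84.
Subsquare: 0.92148/0.0833333 → 11 → l, 0.50590/0.0416667 → 12 → m; chars lm.
Extended square: 0.00482/0.00833333 → 0, 0.00590/0.00416667 → 1; chars 01.

HO84lm01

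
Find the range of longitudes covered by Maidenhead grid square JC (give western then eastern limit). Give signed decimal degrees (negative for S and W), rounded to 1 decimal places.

0.0, 20.0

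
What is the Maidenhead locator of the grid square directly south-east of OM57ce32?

OM57ce41

Longitude extended square 3; +1 → 4.
Latitude extended square 2; −1 → 1.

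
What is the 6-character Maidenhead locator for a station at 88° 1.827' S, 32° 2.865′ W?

HA31xx

Shift to the Maidenhead origin (180°W, 90°S): lon 147.9522, lat 1.9695.
Field (20°×10°, letters A–R): 147.9522/20 → 7 → H, 1.9695/10 → 0 → A; chars HA.
Square (2°×1°, digits 0–9): 7.9522/2 → 3, 1.9695/1 → 1; chars 31.
Subsquare (5′×2.5′, letters a–x): 1.9522/0.0833333 → 23 → x, 0.9695/0.0416667 → 23 → x; chars xx.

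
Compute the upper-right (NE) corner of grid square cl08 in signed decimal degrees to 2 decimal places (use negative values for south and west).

29.00, -138.00

Field C=2, L=11: +2·20° lon, +11·10° lat → SW at lon -140°, lat 20°.
Square 0, 8: +0·2° lon, +8·1° lat → SW at lon -140°, lat 28°.
Cell spans 2° lon × 1° lat. NE corner is SW corner plus one full cell.
latitude 29.00, longitude -138.00.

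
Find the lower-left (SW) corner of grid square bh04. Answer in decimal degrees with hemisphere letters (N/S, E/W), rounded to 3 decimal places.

16.000° S, 160.000° W

Field B=1, H=7: +1·20° lon, +7·10° lat → SW at lon -160°, lat -20°.
Square 0, 4: +0·2° lon, +4·1° lat → SW at lon -160°, lat -16°.
latitude 16.000° S, longitude 160.000° W.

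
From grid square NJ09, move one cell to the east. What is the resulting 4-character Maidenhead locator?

NJ19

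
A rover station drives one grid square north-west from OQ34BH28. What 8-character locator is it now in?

OQ34bh19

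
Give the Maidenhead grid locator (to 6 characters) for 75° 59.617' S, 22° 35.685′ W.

Offset from 180°W / 90°S: lon 157.4052°, lat 14.0064°.
Field (20°×10°, letters A–R): 157.4052/20 → 7 → H, 14.0064/10 → 1 → B; chars HB.
Square (2°×1°, digits 0–9): 17.4052/2 → 8, 4.0064/1 → 4; chars 84.
Subsquare (5′×2.5′, letters a–x): 1.4052/0.0833333 → 16 → q, 0.0064/0.0416667 → 0 → a; chars qa.

HB84qa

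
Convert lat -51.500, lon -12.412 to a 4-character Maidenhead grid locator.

ID38

Shift to the Maidenhead origin (180°W, 90°S): lon 167.59, lat 38.50.
Field: 167.59/20 → 8 → I, 38.50/10 → 3 → D; chars ID.
Square: 7.59/2 → 3, 8.50/1 → 8; chars 38.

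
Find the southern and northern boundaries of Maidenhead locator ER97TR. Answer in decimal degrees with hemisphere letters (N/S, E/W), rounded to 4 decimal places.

87.7083° N, 87.7500° N

Field E=4, R=17: +4·20° lon, +17·10° lat → SW at lon -100°, lat 80°.
Square 9, 7: +9·2° lon, +7·1° lat → SW at lon -82°, lat 87°.
Subsquare t=19, r=17: +19·0.0833333° lon, +17·0.0416667° lat → SW at lon -80.4167°, lat 87.7083°.
Cell spans 0.0833333° lon × 0.0416667° lat.
south 87.7083° N, north 87.7500° N.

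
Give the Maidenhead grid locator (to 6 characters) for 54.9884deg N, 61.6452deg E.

MO04tx

Shift to the Maidenhead origin (180°W, 90°S): lon 241.6452, lat 144.9884.
Field: lon ⌊241.6452/20⌋ = 12 → M; lat ⌊144.9884/10⌋ = 14 → O.
Square: lon ⌊1.6452/2⌋ = 0; lat ⌊4.9884/1⌋ = 4.
Subsquare: lon ⌊1.6452/0.0833333⌋ = 19 → t; lat ⌊0.9884/0.0416667⌋ = 23 → x.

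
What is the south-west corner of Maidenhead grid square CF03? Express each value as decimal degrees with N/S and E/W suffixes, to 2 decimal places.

37.00° S, 140.00° W

Field C=2, F=5: +2·20° lon, +5·10° lat → SW at lon -140°, lat -40°.
Square 0, 3: +0·2° lon, +3·1° lat → SW at lon -140°, lat -37°.
latitude 37.00° S, longitude 140.00° W.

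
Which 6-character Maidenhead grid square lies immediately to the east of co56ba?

Longitude subsquare b = 1; +1 → 2 = c.
The latitude characters are unchanged.

CO56ca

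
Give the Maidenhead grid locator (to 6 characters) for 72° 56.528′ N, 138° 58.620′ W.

CQ02mw

Add 180° to longitude and 90° to latitude: 41.0230, 162.9421.
Field: 41.0230/20 → 2 → C, 162.9421/10 → 16 → Q; chars CQ.
Square: 1.0230/2 → 0, 2.9421/1 → 2; chars 02.
Subsquare: 1.0230/0.0833333 → 12 → m, 0.9421/0.0416667 → 22 → w; chars mw.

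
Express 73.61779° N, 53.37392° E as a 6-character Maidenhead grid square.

LQ63qo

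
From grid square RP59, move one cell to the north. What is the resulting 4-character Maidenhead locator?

RQ50

Latitude square 9; +1 → 10, wraps to 0, carry into field.
Latitude field P = 15; +1 → 16 = Q.
The longitude characters are unchanged.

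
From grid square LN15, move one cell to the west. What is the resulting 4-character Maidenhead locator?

Longitude square 1; −1 → 0.
The latitude characters are unchanged.

LN05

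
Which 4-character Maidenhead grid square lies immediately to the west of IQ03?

HQ93

Longitude square 0; −1 → -1, wraps to 9, carry into field.
Longitude field I = 8; −1 → 7 = H.
The latitude characters are unchanged.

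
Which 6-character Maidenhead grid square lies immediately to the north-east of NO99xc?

OO09ad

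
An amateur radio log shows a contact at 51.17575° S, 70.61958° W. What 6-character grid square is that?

FD48qt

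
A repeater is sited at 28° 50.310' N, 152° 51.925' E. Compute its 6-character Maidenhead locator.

Add 180° to longitude and 90° to latitude: 332.8654, 118.8385.
Field (20°×10°, letters A–R): 332.8654/20 → 16 → Q, 118.8385/10 → 11 → L; chars QL.
Square (2°×1°, digits 0–9): 12.8654/2 → 6, 8.8385/1 → 8; chars 68.
Subsquare (5′×2.5′, letters a–x): 0.8654/0.0833333 → 10 → k, 0.8385/0.0416667 → 20 → u; chars ku.

QL68ku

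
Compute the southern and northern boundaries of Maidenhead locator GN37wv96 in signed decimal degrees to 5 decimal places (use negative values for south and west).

47.90000, 47.90417

Field G=6, N=13: +6·20° lon, +13·10° lat → SW at lon -60°, lat 40°.
Square 3, 7: +3·2° lon, +7·1° lat → SW at lon -54°, lat 47°.
Subsquare w=22, v=21: +22·0.0833333° lon, +21·0.0416667° lat → SW at lon -52.1667°, lat 47.875°.
Extended square 9, 6: +9·0.00833333° lon, +6·0.00416667° lat → SW at lon -52.0917°, lat 47.9°.
Cell spans 0.00833333° lon × 0.00416667° lat.
south 47.90000, north 47.90417.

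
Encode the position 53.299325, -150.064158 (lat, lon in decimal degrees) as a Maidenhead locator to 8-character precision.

BO43xh21

Offset from 180°W / 90°S: lon 29.93584°, lat 143.29933°.
Field (20°×10°, letters A–R): 29.93584/20 → 1 → B, 143.29933/10 → 14 → O; chars BO.
Square (2°×1°, digits 0–9): 9.93584/2 → 4, 3.29933/1 → 3; chars 43.
Subsquare (5′×2.5′, letters a–x): 1.93584/0.0833333 → 23 → x, 0.29933/0.0416667 → 7 → h; chars xh.
Extended square (30″×15″, digits 0–9): 0.01918/0.00833333 → 2, 0.00766/0.00416667 → 1; chars 21.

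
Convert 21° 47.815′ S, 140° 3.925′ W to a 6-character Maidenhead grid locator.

BG98xe

Offset from 180°W / 90°S: lon 39.9346°, lat 68.2031°.
Field (20°×10°, letters A–R): 39.9346/20 → 1 → B, 68.2031/10 → 6 → G; chars BG.
Square (2°×1°, digits 0–9): 19.9346/2 → 9, 8.2031/1 → 8; chars 98.
Subsquare (5′×2.5′, letters a–x): 1.9346/0.0833333 → 23 → x, 0.2031/0.0416667 → 4 → e; chars xe.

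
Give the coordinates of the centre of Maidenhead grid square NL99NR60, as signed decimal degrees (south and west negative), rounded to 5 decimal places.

29.71042, 99.13750

Field N=13, L=11: +13·20° lon, +11·10° lat → SW at lon 80°, lat 20°.
Square 9, 9: +9·2° lon, +9·1° lat → SW at lon 98°, lat 29°.
Subsquare n=13, r=17: +13·0.0833333° lon, +17·0.0416667° lat → SW at lon 99.0833°, lat 29.7083°.
Extended square 6, 0: +6·0.00833333° lon, +0·0.00416667° lat → SW at lon 99.1333°, lat 29.7083°.
Cell spans 0.00833333° lon × 0.00416667° lat. Centre is SW corner plus half of each.
latitude 29.71042, longitude 99.13750.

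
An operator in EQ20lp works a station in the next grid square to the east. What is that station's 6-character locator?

Longitude subsquare l = 11; +1 → 12 = m.
The latitude characters are unchanged.

EQ20mp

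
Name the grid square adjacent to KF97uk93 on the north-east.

KF97vk04

Longitude extended square 9; +1 → 10, wraps to 0, carry into subsquare.
Longitude subsquare u = 20; +1 → 21 = v.
Latitude extended square 3; +1 → 4.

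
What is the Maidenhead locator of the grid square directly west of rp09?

QP99

Longitude square 0; −1 → -1, wraps to 9, carry into field.
Longitude field R = 17; −1 → 16 = Q.
The latitude characters are unchanged.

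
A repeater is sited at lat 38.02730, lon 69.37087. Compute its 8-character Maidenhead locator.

Offset from 180°W / 90°S: lon 249.37087°, lat 128.02730°.
Field: lon ⌊249.37087/20⌋ = 12 → M; lat ⌊128.02730/10⌋ = 12 → M.
Square: lon ⌊9.37087/2⌋ = 4; lat ⌊8.02730/1⌋ = 8.
Subsquare: lon ⌊1.37087/0.0833333⌋ = 16 → q; lat ⌊0.02730/0.0416667⌋ = 0 → a.
Extended square: lon ⌊0.03754/0.00833333⌋ = 4; lat ⌊0.02730/0.00416667⌋ = 6.

MM48qa46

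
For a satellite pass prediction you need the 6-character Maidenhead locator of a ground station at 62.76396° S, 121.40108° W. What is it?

CC97hf

Offset from 180°W / 90°S: lon 58.5989°, lat 27.2360°.
Field: 58.5989/20 → 2 → C, 27.2360/10 → 2 → C; chars CC.
Square: 18.5989/2 → 9, 7.2360/1 → 7; chars 97.
Subsquare: 0.5989/0.0833333 → 7 → h, 0.2360/0.0416667 → 5 → f; chars hf.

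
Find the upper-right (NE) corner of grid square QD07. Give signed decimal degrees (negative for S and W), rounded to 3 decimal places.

-52.000, 142.000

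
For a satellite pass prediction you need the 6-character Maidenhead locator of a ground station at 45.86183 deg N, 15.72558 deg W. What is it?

IN25du

Shift to the Maidenhead origin (180°W, 90°S): lon 164.2744, lat 135.8618.
Field (20°×10°, letters A–R): 164.2744/20 → 8 → I, 135.8618/10 → 13 → N; chars IN.
Square (2°×1°, digits 0–9): 4.2744/2 → 2, 5.8618/1 → 5; chars 25.
Subsquare (5′×2.5′, letters a–x): 0.2744/0.0833333 → 3 → d, 0.8618/0.0416667 → 20 → u; chars du.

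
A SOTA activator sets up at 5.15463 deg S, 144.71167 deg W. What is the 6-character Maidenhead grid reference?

BI74pu

Offset from 180°W / 90°S: lon 35.2883°, lat 84.8454°.
Field (20°×10°, letters A–R): lon ⌊35.2883/20⌋ = 1 → B; lat ⌊84.8454/10⌋ = 8 → I.
Square (2°×1°, digits 0–9): lon ⌊15.2883/2⌋ = 7; lat ⌊4.8454/1⌋ = 4.
Subsquare (5′×2.5′, letters a–x): lon ⌊1.2883/0.0833333⌋ = 15 → p; lat ⌊0.8454/0.0416667⌋ = 20 → u.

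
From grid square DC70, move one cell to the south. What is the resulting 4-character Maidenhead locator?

DB79

Latitude square 0; −1 → -1, wraps to 9, carry into field.
Latitude field C = 2; −1 → 1 = B.
The longitude characters are unchanged.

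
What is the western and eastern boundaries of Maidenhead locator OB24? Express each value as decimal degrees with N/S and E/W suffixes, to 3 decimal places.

104.000° E, 106.000° E

Field O=14, B=1: +14·20° lon, +1·10° lat → SW at lon 100°, lat -80°.
Square 2, 4: +2·2° lon, +4·1° lat → SW at lon 104°, lat -76°.
Cell spans 2° lon × 1° lat.
west 104.000° E, east 106.000° E.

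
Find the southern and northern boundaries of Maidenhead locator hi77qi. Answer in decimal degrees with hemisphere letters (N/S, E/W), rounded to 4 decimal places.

Field H=7, I=8: +7·20° lon, +8·10° lat → SW at lon -40°, lat -10°.
Square 7, 7: +7·2° lon, +7·1° lat → SW at lon -26°, lat -3°.
Subsquare q=16, i=8: +16·0.0833333° lon, +8·0.0416667° lat → SW at lon -24.6667°, lat -2.66667°.
Cell spans 0.0833333° lon × 0.0416667° lat.
south 2.6667° S, north 2.6250° S.

2.6667° S, 2.6250° S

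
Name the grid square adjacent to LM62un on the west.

LM62tn

Longitude subsquare u = 20; −1 → 19 = t.
The latitude characters are unchanged.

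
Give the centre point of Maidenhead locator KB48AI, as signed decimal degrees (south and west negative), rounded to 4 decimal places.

Field K=10, B=1: +10·20° lon, +1·10° lat → SW at lon 20°, lat -80°.
Square 4, 8: +4·2° lon, +8·1° lat → SW at lon 28°, lat -72°.
Subsquare a=0, i=8: +0·0.0833333° lon, +8·0.0416667° lat → SW at lon 28°, lat -71.6667°.
Cell spans 0.0833333° lon × 0.0416667° lat. Centre is SW corner plus half of each.
latitude -71.6458, longitude 28.0417.

-71.6458, 28.0417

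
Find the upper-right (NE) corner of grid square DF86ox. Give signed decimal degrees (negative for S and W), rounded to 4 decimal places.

Field D=3, F=5: +3·20° lon, +5·10° lat → SW at lon -120°, lat -40°.
Square 8, 6: +8·2° lon, +6·1° lat → SW at lon -104°, lat -34°.
Subsquare o=14, x=23: +14·0.0833333° lon, +23·0.0416667° lat → SW at lon -102.833°, lat -33.0417°.
Cell spans 0.0833333° lon × 0.0416667° lat. NE corner is SW corner plus one full cell.
latitude -33.0000, longitude -102.7500.

-33.0000, -102.7500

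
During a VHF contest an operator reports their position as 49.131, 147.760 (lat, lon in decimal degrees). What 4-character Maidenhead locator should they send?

QN39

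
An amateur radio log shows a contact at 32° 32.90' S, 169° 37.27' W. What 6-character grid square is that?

Offset from 180°W / 90°S: lon 10.3788°, lat 57.4517°.
Field (20°×10°, letters A–R): lon ⌊10.3788/20⌋ = 0 → A; lat ⌊57.4517/10⌋ = 5 → F.
Square (2°×1°, digits 0–9): lon ⌊10.3788/2⌋ = 5; lat ⌊7.4517/1⌋ = 7.
Subsquare (5′×2.5′, letters a–x): lon ⌊0.3788/0.0833333⌋ = 4 → e; lat ⌊0.4517/0.0416667⌋ = 10 → k.

AF57ek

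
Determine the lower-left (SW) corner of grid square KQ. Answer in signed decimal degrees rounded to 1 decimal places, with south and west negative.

70.0, 20.0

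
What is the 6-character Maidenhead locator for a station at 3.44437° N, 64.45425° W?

FJ73sk

Shift to the Maidenhead origin (180°W, 90°S): lon 115.5457, lat 93.4444.
Field: lon ⌊115.5457/20⌋ = 5 → F; lat ⌊93.4444/10⌋ = 9 → J.
Square: lon ⌊15.5457/2⌋ = 7; lat ⌊3.4444/1⌋ = 3.
Subsquare: lon ⌊1.5457/0.0833333⌋ = 18 → s; lat ⌊0.4444/0.0416667⌋ = 10 → k.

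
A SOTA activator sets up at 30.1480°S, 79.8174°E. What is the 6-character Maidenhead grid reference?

MF99vu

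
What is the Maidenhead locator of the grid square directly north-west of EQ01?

Longitude square 0; −1 → -1, wraps to 9, carry into field.
Longitude field E = 4; −1 → 3 = D.
Latitude square 1; +1 → 2.

DQ92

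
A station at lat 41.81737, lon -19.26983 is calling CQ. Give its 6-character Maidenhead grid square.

IN01it

Offset from 180°W / 90°S: lon 160.7302°, lat 131.8174°.
Field (20°×10°, letters A–R): 160.7302/20 → 8 → I, 131.8174/10 → 13 → N; chars IN.
Square (2°×1°, digits 0–9): 0.7302/2 → 0, 1.8174/1 → 1; chars 01.
Subsquare (5′×2.5′, letters a–x): 0.7302/0.0833333 → 8 → i, 0.8174/0.0416667 → 19 → t; chars it.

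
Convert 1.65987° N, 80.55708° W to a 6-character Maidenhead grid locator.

Add 180° to longitude and 90° to latitude: 99.4429, 91.6599.
Field: lon ⌊99.4429/20⌋ = 4 → E; lat ⌊91.6599/10⌋ = 9 → J.
Square: lon ⌊19.4429/2⌋ = 9; lat ⌊1.6599/1⌋ = 1.
Subsquare: lon ⌊1.4429/0.0833333⌋ = 17 → r; lat ⌊0.6599/0.0416667⌋ = 15 → p.

EJ91rp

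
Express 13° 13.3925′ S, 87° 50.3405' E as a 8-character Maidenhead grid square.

NH36ws06

Add 180° to longitude and 90° to latitude: 267.83901, 76.77679.
Field: lon ⌊267.83901/20⌋ = 13 → N; lat ⌊76.77679/10⌋ = 7 → H.
Square: lon ⌊7.83901/2⌋ = 3; lat ⌊6.77679/1⌋ = 6.
Subsquare: lon ⌊1.83901/0.0833333⌋ = 22 → w; lat ⌊0.77679/0.0416667⌋ = 18 → s.
Extended square: lon ⌊0.00568/0.00833333⌋ = 0; lat ⌊0.02679/0.00416667⌋ = 6.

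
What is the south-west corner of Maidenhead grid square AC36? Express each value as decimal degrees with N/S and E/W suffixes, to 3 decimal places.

Field A=0, C=2: +0·20° lon, +2·10° lat → SW at lon -180°, lat -70°.
Square 3, 6: +3·2° lon, +6·1° lat → SW at lon -174°, lat -64°.
latitude 64.000° S, longitude 174.000° W.

64.000° S, 174.000° W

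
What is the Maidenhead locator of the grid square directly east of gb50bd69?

Longitude extended square 6; +1 → 7.
The latitude characters are unchanged.

GB50bd79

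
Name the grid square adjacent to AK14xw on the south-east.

AK24av

Longitude subsquare x = 23; +1 → 24, wraps to 0 = a, carry into square.
Longitude square 1; +1 → 2.
Latitude subsquare w = 22; −1 → 21 = v.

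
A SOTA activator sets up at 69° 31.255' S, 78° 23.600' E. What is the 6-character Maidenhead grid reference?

Add 180° to longitude and 90° to latitude: 258.3933, 20.4791.
Field (20°×10°, letters A–R): 258.3933/20 → 12 → M, 20.4791/10 → 2 → C; chars MC.
Square (2°×1°, digits 0–9): 18.3933/2 → 9, 0.4791/1 → 0; chars 90.
Subsquare (5′×2.5′, letters a–x): 0.3933/0.0833333 → 4 → e, 0.4791/0.0416667 → 11 → l; chars el.

MC90el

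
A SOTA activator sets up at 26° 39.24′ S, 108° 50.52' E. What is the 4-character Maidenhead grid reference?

OG43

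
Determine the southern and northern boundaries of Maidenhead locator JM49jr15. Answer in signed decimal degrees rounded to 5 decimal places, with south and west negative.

Field J=9, M=12: +9·20° lon, +12·10° lat → SW at lon 0°, lat 30°.
Square 4, 9: +4·2° lon, +9·1° lat → SW at lon 8°, lat 39°.
Subsquare j=9, r=17: +9·0.0833333° lon, +17·0.0416667° lat → SW at lon 8.75°, lat 39.7083°.
Extended square 1, 5: +1·0.00833333° lon, +5·0.00416667° lat → SW at lon 8.75833°, lat 39.7292°.
Cell spans 0.00833333° lon × 0.00416667° lat.
south 39.72917, north 39.73333.

39.72917, 39.73333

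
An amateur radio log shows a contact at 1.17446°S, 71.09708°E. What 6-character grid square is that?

Offset from 180°W / 90°S: lon 251.0971°, lat 88.8255°.
Field: 251.0971/20 → 12 → M, 88.8255/10 → 8 → I; chars MI.
Square: 11.0971/2 → 5, 8.8255/1 → 8; chars 58.
Subsquare: 1.0971/0.0833333 → 13 → n, 0.8255/0.0416667 → 19 → t; chars nt.

MI58nt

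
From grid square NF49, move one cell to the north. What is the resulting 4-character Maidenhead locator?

Latitude square 9; +1 → 10, wraps to 0, carry into field.
Latitude field F = 5; +1 → 6 = G.
The longitude characters are unchanged.

NG40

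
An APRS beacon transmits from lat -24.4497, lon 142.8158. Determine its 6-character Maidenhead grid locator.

QG15jn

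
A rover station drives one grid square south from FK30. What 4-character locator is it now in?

FJ39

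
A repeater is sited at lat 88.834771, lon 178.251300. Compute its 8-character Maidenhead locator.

RR98du00

Shift to the Maidenhead origin (180°W, 90°S): lon 358.25130, lat 178.83477.
Field: 358.25130/20 → 17 → R, 178.83477/10 → 17 → R; chars RR.
Square: 18.25130/2 → 9, 8.83477/1 → 8; chars 98.
Subsquare: 0.25130/0.0833333 → 3 → d, 0.83477/0.0416667 → 20 → u; chars du.
Extended square: 0.00130/0.00833333 → 0, 0.00144/0.00416667 → 0; chars 00.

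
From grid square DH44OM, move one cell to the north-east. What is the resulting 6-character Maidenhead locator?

DH44pn

Longitude subsquare o = 14; +1 → 15 = p.
Latitude subsquare m = 12; +1 → 13 = n.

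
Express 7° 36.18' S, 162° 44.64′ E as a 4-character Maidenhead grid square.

RI12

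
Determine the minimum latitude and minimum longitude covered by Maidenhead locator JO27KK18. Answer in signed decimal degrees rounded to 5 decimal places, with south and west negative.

57.45000, 4.84167

Field J=9, O=14: +9·20° lon, +14·10° lat → SW at lon 0°, lat 50°.
Square 2, 7: +2·2° lon, +7·1° lat → SW at lon 4°, lat 57°.
Subsquare k=10, k=10: +10·0.0833333° lon, +10·0.0416667° lat → SW at lon 4.83333°, lat 57.4167°.
Extended square 1, 8: +1·0.00833333° lon, +8·0.00416667° lat → SW at lon 4.84167°, lat 57.45°.
latitude 57.45000, longitude 4.84167.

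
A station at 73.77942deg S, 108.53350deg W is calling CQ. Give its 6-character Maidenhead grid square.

DB56rf

Offset from 180°W / 90°S: lon 71.4665°, lat 16.2206°.
Field (20°×10°, letters A–R): lon ⌊71.4665/20⌋ = 3 → D; lat ⌊16.2206/10⌋ = 1 → B.
Square (2°×1°, digits 0–9): lon ⌊11.4665/2⌋ = 5; lat ⌊6.2206/1⌋ = 6.
Subsquare (5′×2.5′, letters a–x): lon ⌊1.4665/0.0833333⌋ = 17 → r; lat ⌊0.2206/0.0416667⌋ = 5 → f.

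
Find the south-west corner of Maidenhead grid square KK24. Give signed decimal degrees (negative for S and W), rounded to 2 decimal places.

Field K=10, K=10: +10·20° lon, +10·10° lat → SW at lon 20°, lat 10°.
Square 2, 4: +2·2° lon, +4·1° lat → SW at lon 24°, lat 14°.
latitude 14.00, longitude 24.00.

14.00, 24.00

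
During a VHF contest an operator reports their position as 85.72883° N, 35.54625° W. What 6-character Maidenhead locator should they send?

HR25fr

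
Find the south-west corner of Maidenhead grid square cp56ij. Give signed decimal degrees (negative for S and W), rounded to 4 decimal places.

Field C=2, P=15: +2·20° lon, +15·10° lat → SW at lon -140°, lat 60°.
Square 5, 6: +5·2° lon, +6·1° lat → SW at lon -130°, lat 66°.
Subsquare i=8, j=9: +8·0.0833333° lon, +9·0.0416667° lat → SW at lon -129.333°, lat 66.375°.
latitude 66.3750, longitude -129.3333.

66.3750, -129.3333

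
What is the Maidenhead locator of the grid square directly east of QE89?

QE99

Longitude square 8; +1 → 9.
The latitude characters are unchanged.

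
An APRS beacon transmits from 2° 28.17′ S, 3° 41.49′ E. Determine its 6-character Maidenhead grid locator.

JI17um

Offset from 180°W / 90°S: lon 183.6915°, lat 87.5305°.
Field: lon ⌊183.6915/20⌋ = 9 → J; lat ⌊87.5305/10⌋ = 8 → I.
Square: lon ⌊3.6915/2⌋ = 1; lat ⌊7.5305/1⌋ = 7.
Subsquare: lon ⌊1.6915/0.0833333⌋ = 20 → u; lat ⌊0.5305/0.0416667⌋ = 12 → m.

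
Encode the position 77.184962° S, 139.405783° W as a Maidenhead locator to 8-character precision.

CB02ht15

Shift to the Maidenhead origin (180°W, 90°S): lon 40.59422, lat 12.81504.
Field (20°×10°, letters A–R): lon ⌊40.59422/20⌋ = 2 → C; lat ⌊12.81504/10⌋ = 1 → B.
Square (2°×1°, digits 0–9): lon ⌊0.59422/2⌋ = 0; lat ⌊2.81504/1⌋ = 2.
Subsquare (5′×2.5′, letters a–x): lon ⌊0.59422/0.0833333⌋ = 7 → h; lat ⌊0.81504/0.0416667⌋ = 19 → t.
Extended square (30″×15″, digits 0–9): lon ⌊0.01088/0.00833333⌋ = 1; lat ⌊0.02337/0.00416667⌋ = 5.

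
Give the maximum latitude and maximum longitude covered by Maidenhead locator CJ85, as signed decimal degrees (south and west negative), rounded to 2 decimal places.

Field C=2, J=9: +2·20° lon, +9·10° lat → SW at lon -140°, lat 0°.
Square 8, 5: +8·2° lon, +5·1° lat → SW at lon -124°, lat 5°.
Cell spans 2° lon × 1° lat. NE corner is SW corner plus one full cell.
latitude 6.00, longitude -122.00.

6.00, -122.00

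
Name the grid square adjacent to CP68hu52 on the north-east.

CP68hu63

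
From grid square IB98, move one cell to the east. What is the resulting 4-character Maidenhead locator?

Longitude square 9; +1 → 10, wraps to 0, carry into field.
Longitude field I = 8; +1 → 9 = J.
The latitude characters are unchanged.

JB08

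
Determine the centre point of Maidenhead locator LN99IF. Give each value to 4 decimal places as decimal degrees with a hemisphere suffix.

49.2292° N, 58.7083° E

Field L=11, N=13: +11·20° lon, +13·10° lat → SW at lon 40°, lat 40°.
Square 9, 9: +9·2° lon, +9·1° lat → SW at lon 58°, lat 49°.
Subsquare i=8, f=5: +8·0.0833333° lon, +5·0.0416667° lat → SW at lon 58.6667°, lat 49.2083°.
Cell spans 0.0833333° lon × 0.0416667° lat. Centre is SW corner plus half of each.
latitude 49.2292° N, longitude 58.7083° E.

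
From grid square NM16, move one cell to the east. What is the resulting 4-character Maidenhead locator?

Longitude square 1; +1 → 2.
The latitude characters are unchanged.

NM26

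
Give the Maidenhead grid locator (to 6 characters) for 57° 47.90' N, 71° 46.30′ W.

FO47ct

Offset from 180°W / 90°S: lon 108.2283°, lat 147.7983°.
Field (20°×10°, letters A–R): lon ⌊108.2283/20⌋ = 5 → F; lat ⌊147.7983/10⌋ = 14 → O.
Square (2°×1°, digits 0–9): lon ⌊8.2283/2⌋ = 4; lat ⌊7.7983/1⌋ = 7.
Subsquare (5′×2.5′, letters a–x): lon ⌊0.2283/0.0833333⌋ = 2 → c; lat ⌊0.7983/0.0416667⌋ = 19 → t.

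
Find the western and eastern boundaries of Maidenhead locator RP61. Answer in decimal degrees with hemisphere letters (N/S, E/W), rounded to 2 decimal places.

172.00° E, 174.00° E

Field R=17, P=15: +17·20° lon, +15·10° lat → SW at lon 160°, lat 60°.
Square 6, 1: +6·2° lon, +1·1° lat → SW at lon 172°, lat 61°.
Cell spans 2° lon × 1° lat.
west 172.00° E, east 174.00° E.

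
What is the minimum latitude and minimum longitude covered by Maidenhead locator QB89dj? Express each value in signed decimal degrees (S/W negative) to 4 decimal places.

Field Q=16, B=1: +16·20° lon, +1·10° lat → SW at lon 140°, lat -80°.
Square 8, 9: +8·2° lon, +9·1° lat → SW at lon 156°, lat -71°.
Subsquare d=3, j=9: +3·0.0833333° lon, +9·0.0416667° lat → SW at lon 156.25°, lat -70.625°.
latitude -70.6250, longitude 156.2500.

-70.6250, 156.2500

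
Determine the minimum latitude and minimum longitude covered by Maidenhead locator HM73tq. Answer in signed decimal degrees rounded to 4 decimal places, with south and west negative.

33.6667, -24.4167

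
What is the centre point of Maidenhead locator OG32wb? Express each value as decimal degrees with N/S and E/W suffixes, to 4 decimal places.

27.9375° S, 107.8750° E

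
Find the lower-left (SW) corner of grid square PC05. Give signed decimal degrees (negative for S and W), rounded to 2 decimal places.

Field P=15, C=2: +15·20° lon, +2·10° lat → SW at lon 120°, lat -70°.
Square 0, 5: +0·2° lon, +5·1° lat → SW at lon 120°, lat -65°.
latitude -65.00, longitude 120.00.

-65.00, 120.00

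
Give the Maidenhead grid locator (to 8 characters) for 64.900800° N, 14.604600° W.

Offset from 180°W / 90°S: lon 165.39540°, lat 154.90080°.
Field: 165.39540/20 → 8 → I, 154.90080/10 → 15 → P; chars IP.
Square: 5.39540/2 → 2, 4.90080/1 → 4; chars 24.
Subsquare: 1.39540/0.0833333 → 16 → q, 0.90080/0.0416667 → 21 → v; chars qv.
Extended square: 0.06207/0.00833333 → 7, 0.02580/0.00416667 → 6; chars 76.

IP24qv76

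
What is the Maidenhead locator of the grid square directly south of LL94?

LL93

Latitude square 4; −1 → 3.
The longitude characters are unchanged.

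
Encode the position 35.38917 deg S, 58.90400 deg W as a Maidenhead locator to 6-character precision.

Shift to the Maidenhead origin (180°W, 90°S): lon 121.0960, lat 54.6108.
Field: lon ⌊121.0960/20⌋ = 6 → G; lat ⌊54.6108/10⌋ = 5 → F.
Square: lon ⌊1.0960/2⌋ = 0; lat ⌊4.6108/1⌋ = 4.
Subsquare: lon ⌊1.0960/0.0833333⌋ = 13 → n; lat ⌊0.6108/0.0416667⌋ = 14 → o.

GF04no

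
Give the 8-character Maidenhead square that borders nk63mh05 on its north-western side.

NK63lh96

Longitude extended square 0; −1 → -1, wraps to 9, carry into subsquare.
Longitude subsquare m = 12; −1 → 11 = l.
Latitude extended square 5; +1 → 6.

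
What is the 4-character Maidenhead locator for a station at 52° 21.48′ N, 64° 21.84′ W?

Shift to the Maidenhead origin (180°W, 90°S): lon 115.64, lat 142.36.
Field: 115.64/20 → 5 → F, 142.36/10 → 14 → O; chars FO.
Square: 15.64/2 → 7, 2.36/1 → 2; chars 72.

FO72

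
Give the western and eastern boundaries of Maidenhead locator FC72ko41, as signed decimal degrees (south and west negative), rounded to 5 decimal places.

Field F=5, C=2: +5·20° lon, +2·10° lat → SW at lon -80°, lat -70°.
Square 7, 2: +7·2° lon, +2·1° lat → SW at lon -66°, lat -68°.
Subsquare k=10, o=14: +10·0.0833333° lon, +14·0.0416667° lat → SW at lon -65.1667°, lat -67.4167°.
Extended square 4, 1: +4·0.00833333° lon, +1·0.00416667° lat → SW at lon -65.1333°, lat -67.4125°.
Cell spans 0.00833333° lon × 0.00416667° lat.
west -65.13333, east -65.12500.

-65.13333, -65.12500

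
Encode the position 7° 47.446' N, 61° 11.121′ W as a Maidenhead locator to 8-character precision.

FJ97js79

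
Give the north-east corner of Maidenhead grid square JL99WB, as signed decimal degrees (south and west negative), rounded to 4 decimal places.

29.0833, 19.9167

Field J=9, L=11: +9·20° lon, +11·10° lat → SW at lon 0°, lat 20°.
Square 9, 9: +9·2° lon, +9·1° lat → SW at lon 18°, lat 29°.
Subsquare w=22, b=1: +22·0.0833333° lon, +1·0.0416667° lat → SW at lon 19.8333°, lat 29.0417°.
Cell spans 0.0833333° lon × 0.0416667° lat. NE corner is SW corner plus one full cell.
latitude 29.0833, longitude 19.9167.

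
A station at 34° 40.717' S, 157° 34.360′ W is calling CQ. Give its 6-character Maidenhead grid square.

Add 180° to longitude and 90° to latitude: 22.4273, 55.3214.
Field (20°×10°, letters A–R): lon ⌊22.4273/20⌋ = 1 → B; lat ⌊55.3214/10⌋ = 5 → F.
Square (2°×1°, digits 0–9): lon ⌊2.4273/2⌋ = 1; lat ⌊5.3214/1⌋ = 5.
Subsquare (5′×2.5′, letters a–x): lon ⌊0.4273/0.0833333⌋ = 5 → f; lat ⌊0.3214/0.0416667⌋ = 7 → h.

BF15fh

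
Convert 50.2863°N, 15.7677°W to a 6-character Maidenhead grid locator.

IO20cg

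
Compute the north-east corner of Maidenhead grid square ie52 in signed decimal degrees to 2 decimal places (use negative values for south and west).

-47.00, -8.00

Field I=8, E=4: +8·20° lon, +4·10° lat → SW at lon -20°, lat -50°.
Square 5, 2: +5·2° lon, +2·1° lat → SW at lon -10°, lat -48°.
Cell spans 2° lon × 1° lat. NE corner is SW corner plus one full cell.
latitude -47.00, longitude -8.00.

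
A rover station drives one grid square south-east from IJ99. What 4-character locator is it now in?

JJ08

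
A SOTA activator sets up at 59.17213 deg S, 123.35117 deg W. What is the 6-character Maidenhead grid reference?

Offset from 180°W / 90°S: lon 56.6488°, lat 30.8279°.
Field: lon ⌊56.6488/20⌋ = 2 → C; lat ⌊30.8279/10⌋ = 3 → D.
Square: lon ⌊16.6488/2⌋ = 8; lat ⌊0.8279/1⌋ = 0.
Subsquare: lon ⌊0.6488/0.0833333⌋ = 7 → h; lat ⌊0.8279/0.0416667⌋ = 19 → t.

CD80ht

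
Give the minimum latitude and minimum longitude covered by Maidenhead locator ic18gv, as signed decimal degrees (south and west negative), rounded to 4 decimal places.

Field I=8, C=2: +8·20° lon, +2·10° lat → SW at lon -20°, lat -70°.
Square 1, 8: +1·2° lon, +8·1° lat → SW at lon -18°, lat -62°.
Subsquare g=6, v=21: +6·0.0833333° lon, +21·0.0416667° lat → SW at lon -17.5°, lat -61.125°.
latitude -61.1250, longitude -17.5000.

-61.1250, -17.5000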